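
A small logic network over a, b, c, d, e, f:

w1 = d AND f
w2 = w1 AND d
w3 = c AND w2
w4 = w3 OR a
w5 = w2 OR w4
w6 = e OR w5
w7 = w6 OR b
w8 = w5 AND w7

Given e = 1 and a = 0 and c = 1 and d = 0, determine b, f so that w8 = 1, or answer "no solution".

no solution exists

With e = 1 and a = 0 and c = 1 and d = 0 fixed, none of the 4 settings of b, f give w8 = 1.
For example, with b=0, f=0:
w1 = d AND f = 0 AND 0 = 0
w2 = w1 AND d = 0 AND 0 = 0
w3 = c AND w2 = 1 AND 0 = 0
w4 = w3 OR a = 0 OR 0 = 0
w5 = w2 OR w4 = 0 OR 0 = 0
w6 = e OR w5 = 1 OR 0 = 1
w7 = w6 OR b = 1 OR 0 = 1
w8 = w5 AND w7 = 0 AND 1 = 0
giving w8 = 0 ≠ 1.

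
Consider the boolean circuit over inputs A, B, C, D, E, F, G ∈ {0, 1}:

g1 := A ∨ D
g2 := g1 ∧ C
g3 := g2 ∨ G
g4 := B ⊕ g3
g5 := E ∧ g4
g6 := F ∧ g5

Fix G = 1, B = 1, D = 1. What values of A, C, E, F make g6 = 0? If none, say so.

g6 = F ∧ g5 must be 0, so at least one of F, g5 is 0.
Check with G = 1, B = 1, D = 1 and A=1, C=1, E=1, F=0:
g1 = A ∨ D = 1 ∨ 1 = 1
g2 = g1 ∧ C = 1 ∧ 1 = 1
g3 = g2 ∨ G = 1 ∨ 1 = 1
g4 = B ⊕ g3 = 1 ⊕ 1 = 0
g5 = E ∧ g4 = 1 ∧ 0 = 0
g6 = F ∧ g5 = 0 ∧ 0 = 0
So g6 = 0.

A=1 C=1 E=1 F=0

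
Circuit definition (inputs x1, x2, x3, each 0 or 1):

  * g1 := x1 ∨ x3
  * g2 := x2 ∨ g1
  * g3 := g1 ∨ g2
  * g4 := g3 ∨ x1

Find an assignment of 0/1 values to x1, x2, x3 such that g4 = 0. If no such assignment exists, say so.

x1=0, x2=0, x3=0

g4 = g3 ∨ x1 must be 0, so both g3 = 0 and x1 = 0.
g3 = g1 ∨ g2 must be 0, so both g1 = 0 and g2 = 0.
g1 = x1 ∨ x3 must be 0, so both x1 = 0 and x3 = 0.
Check with x1=0, x2=0, x3=0:
g1 = x1 ∨ x3 = 0 ∨ 0 = 0
g2 = x2 ∨ g1 = 0 ∨ 0 = 0
g3 = g1 ∨ g2 = 0 ∨ 0 = 0
g4 = g3 ∨ x1 = 0 ∨ 0 = 0
So g4 = 0 as required.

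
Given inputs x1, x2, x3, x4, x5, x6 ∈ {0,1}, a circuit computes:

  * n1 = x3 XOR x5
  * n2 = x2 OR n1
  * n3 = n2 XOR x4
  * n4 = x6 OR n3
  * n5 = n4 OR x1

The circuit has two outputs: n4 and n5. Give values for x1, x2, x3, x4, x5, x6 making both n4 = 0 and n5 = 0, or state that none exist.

Check with x1=0, x2=1, x3=0, x4=1, x5=0, x6=0:
n1 = x3 XOR x5 = 0 XOR 0 = 0
n2 = x2 OR n1 = 1 OR 0 = 1
n3 = n2 XOR x4 = 1 XOR 1 = 0
n4 = x6 OR n3 = 0 OR 0 = 0
n5 = n4 OR x1 = 0 OR 0 = 0
So n4 = 0 and n5 = 0.

x1=0, x2=1, x3=0, x4=1, x5=0, x6=0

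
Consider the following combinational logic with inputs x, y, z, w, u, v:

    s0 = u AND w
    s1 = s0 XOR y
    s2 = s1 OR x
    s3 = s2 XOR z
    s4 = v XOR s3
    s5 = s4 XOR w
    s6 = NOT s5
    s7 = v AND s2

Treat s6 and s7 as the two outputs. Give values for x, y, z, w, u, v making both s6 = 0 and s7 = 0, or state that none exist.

x=0, y=0, z=1, w=0, u=0, v=0

Check with x=0, y=0, z=1, w=0, u=0, v=0:
s0 = u AND w = 0 AND 0 = 0
s1 = s0 XOR y = 0 XOR 0 = 0
s2 = s1 OR x = 0 OR 0 = 0
s3 = s2 XOR z = 0 XOR 1 = 1
s4 = v XOR s3 = 0 XOR 1 = 1
s5 = s4 XOR w = 1 XOR 0 = 1
s6 = NOT s5 = NOT 1 = 0
s7 = v AND s2 = 0 AND 0 = 0
So s6 = 0 and s7 = 0.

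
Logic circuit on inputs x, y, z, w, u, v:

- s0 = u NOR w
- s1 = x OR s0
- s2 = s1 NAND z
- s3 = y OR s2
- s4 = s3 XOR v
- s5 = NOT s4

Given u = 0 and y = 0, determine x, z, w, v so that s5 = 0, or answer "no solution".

Check with u = 0 and y = 0 and x=0, z=1, w=1, v=0:
s0 = u NOR w = 0 NOR 1 = 0
s1 = x OR s0 = 0 OR 0 = 0
s2 = s1 NAND z = 0 NAND 1 = 1
s3 = y OR s2 = 0 OR 1 = 1
s4 = s3 XOR v = 1 XOR 0 = 1
s5 = NOT s4 = NOT 1 = 0
So s5 = 0.

x=0, z=1, w=1, v=0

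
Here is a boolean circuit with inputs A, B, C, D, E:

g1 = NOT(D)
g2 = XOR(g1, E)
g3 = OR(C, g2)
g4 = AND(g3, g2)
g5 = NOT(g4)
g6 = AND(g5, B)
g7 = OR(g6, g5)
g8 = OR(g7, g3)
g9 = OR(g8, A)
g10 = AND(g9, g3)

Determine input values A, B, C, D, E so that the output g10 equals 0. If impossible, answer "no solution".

A=0, B=1, C=0, D=1, E=0

g10 = AND(g9, g3) must be 0, so at least one of g9, g3 is 0.
Check with A=0, B=1, C=0, D=1, E=0:
g1 = NOT(D) = NOT 1 = 0
g2 = XOR(g1, E) = XOR(0, 0) = 0
g3 = OR(C, g2) = OR(0, 0) = 0
g4 = AND(g3, g2) = AND(0, 0) = 0
g5 = NOT(g4) = NOT 0 = 1
g6 = AND(g5, B) = AND(1, 1) = 1
g7 = OR(g6, g5) = OR(1, 1) = 1
g8 = OR(g7, g3) = OR(1, 0) = 1
g9 = OR(g8, A) = OR(1, 0) = 1
g10 = AND(g9, g3) = AND(1, 0) = 0
So g10 = 0 as required.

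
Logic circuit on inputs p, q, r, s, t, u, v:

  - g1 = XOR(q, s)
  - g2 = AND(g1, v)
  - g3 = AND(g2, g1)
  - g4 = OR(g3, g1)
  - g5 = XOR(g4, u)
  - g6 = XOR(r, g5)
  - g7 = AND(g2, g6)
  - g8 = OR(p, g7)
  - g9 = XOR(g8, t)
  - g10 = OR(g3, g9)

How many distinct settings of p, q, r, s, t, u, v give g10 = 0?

48

g10 = OR(g3, g9) must be 0, so both g3 = 0 and g9 = 0.
g3 = AND(g2, g1) must be 0, so at least one of g2, g1 is 0.
Enumerating the 128 input combinations, 48 give g10 = 0 and 80 give g10 = 1.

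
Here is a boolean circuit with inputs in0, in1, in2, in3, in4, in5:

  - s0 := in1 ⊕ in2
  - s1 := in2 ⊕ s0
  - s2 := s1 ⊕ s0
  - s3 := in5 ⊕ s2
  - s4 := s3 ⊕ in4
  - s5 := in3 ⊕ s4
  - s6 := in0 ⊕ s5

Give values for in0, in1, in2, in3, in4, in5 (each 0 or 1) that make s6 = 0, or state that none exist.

s6 = in0 ⊕ s5 must be 0, so in0 and s5 are equal.
Check with in0=0 in1=1 in2=1 in3=0 in4=0 in5=1:
s0 = in1 ⊕ in2 = 1 ⊕ 1 = 0
s1 = in2 ⊕ s0 = 1 ⊕ 0 = 1
s2 = s1 ⊕ s0 = 1 ⊕ 0 = 1
s3 = in5 ⊕ s2 = 1 ⊕ 1 = 0
s4 = s3 ⊕ in4 = 0 ⊕ 0 = 0
s5 = in3 ⊕ s4 = 0 ⊕ 0 = 0
s6 = in0 ⊕ s5 = 0 ⊕ 0 = 0
So s6 = 0 as required.

in0=0 in1=1 in2=1 in3=0 in4=0 in5=1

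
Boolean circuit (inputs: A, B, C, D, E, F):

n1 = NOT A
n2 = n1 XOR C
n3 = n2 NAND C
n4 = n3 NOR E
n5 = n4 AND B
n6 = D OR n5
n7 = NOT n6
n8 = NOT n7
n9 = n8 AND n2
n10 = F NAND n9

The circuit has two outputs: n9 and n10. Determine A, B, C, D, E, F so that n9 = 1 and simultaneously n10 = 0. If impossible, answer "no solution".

A=0, B=0, C=0, D=1, E=1, F=1

Check with A=0, B=0, C=0, D=1, E=1, F=1:
n1 = NOT A = NOT 0 = 1
n2 = n1 XOR C = 1 XOR 0 = 1
n3 = n2 NAND C = 1 NAND 0 = 1
n4 = n3 NOR E = 1 NOR 1 = 0
n5 = n4 AND B = 0 AND 0 = 0
n6 = D OR n5 = 1 OR 0 = 1
n7 = NOT n6 = NOT 1 = 0
n8 = NOT n7 = NOT 0 = 1
n9 = n8 AND n2 = 1 AND 1 = 1
n10 = F NAND n9 = 1 NAND 1 = 0
So n9 = 1 and n10 = 0.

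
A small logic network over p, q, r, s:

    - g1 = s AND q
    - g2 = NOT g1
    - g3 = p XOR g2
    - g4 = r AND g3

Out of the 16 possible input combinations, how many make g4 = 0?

12

g4 = r AND g3 must be 0, so at least one of r, g3 is 0.
Enumerating the 16 input combinations, 12 give g4 = 0 and 4 give g4 = 1.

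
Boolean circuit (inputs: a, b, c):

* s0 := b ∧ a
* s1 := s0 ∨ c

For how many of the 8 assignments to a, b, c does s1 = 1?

5

s1 = s0 ∨ c must be 1, so at least one of s0, c is 1.
Satisfying assignments:
  a=0, b=0, c=1
  a=0, b=1, c=1
  a=1, b=0, c=1
  a=1, b=1, c=0
  a=1, b=1, c=1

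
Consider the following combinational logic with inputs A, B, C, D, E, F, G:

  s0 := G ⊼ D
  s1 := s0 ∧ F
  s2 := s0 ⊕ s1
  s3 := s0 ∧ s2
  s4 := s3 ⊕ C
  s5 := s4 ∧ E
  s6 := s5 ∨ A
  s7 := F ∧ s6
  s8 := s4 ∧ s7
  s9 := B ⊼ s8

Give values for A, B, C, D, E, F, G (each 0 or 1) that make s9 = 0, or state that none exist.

A=0, B=1, C=1, D=1, E=1, F=1, G=0

s9 = B ⊼ s8 must be 0, so both B = 1 and s8 = 1.
s8 = s4 ∧ s7 must be 1, so both s4 = 1 and s7 = 1.
Check with A=0, B=1, C=1, D=1, E=1, F=1, G=0:
s0 = G ⊼ D = 0 ⊼ 1 = 1
s1 = s0 ∧ F = 1 ∧ 1 = 1
s2 = s0 ⊕ s1 = 1 ⊕ 1 = 0
s3 = s0 ∧ s2 = 1 ∧ 0 = 0
s4 = s3 ⊕ C = 0 ⊕ 1 = 1
s5 = s4 ∧ E = 1 ∧ 1 = 1
s6 = s5 ∨ A = 1 ∨ 0 = 1
s7 = F ∧ s6 = 1 ∧ 1 = 1
s8 = s4 ∧ s7 = 1 ∧ 1 = 1
s9 = B ⊼ s8 = 1 ⊼ 1 = 0
So s9 = 0 as required.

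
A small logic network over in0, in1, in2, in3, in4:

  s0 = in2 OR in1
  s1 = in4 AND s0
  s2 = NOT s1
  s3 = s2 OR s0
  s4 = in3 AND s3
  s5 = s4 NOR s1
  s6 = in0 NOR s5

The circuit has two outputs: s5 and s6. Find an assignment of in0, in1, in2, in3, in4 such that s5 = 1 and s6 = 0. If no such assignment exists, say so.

Check with in0=1, in1=0, in2=1, in3=0, in4=0:
s0 = in2 OR in1 = 1 OR 0 = 1
s1 = in4 AND s0 = 0 AND 1 = 0
s2 = NOT s1 = NOT 0 = 1
s3 = s2 OR s0 = 1 OR 1 = 1
s4 = in3 AND s3 = 0 AND 1 = 0
s5 = s4 NOR s1 = 0 NOR 0 = 1
s6 = in0 NOR s5 = 1 NOR 1 = 0
So s5 = 1 and s6 = 0.

in0=1, in1=0, in2=1, in3=0, in4=0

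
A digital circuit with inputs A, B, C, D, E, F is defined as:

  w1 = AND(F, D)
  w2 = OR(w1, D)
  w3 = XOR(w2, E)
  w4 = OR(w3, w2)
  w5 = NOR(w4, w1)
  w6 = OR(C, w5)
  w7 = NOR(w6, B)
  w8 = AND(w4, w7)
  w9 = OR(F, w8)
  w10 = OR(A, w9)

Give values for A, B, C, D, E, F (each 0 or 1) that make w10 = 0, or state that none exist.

w10 = OR(A, w9) must be 0, so both A = 0 and w9 = 0.
w9 = OR(F, w8) must be 0, so both F = 0 and w8 = 0.
w8 = AND(w4, w7) must be 0, so at least one of w4, w7 is 0.
Check with A=0, B=0, C=1, D=0, E=1, F=0:
w1 = AND(F, D) = AND(0, 0) = 0
w2 = OR(w1, D) = OR(0, 0) = 0
w3 = XOR(w2, E) = XOR(0, 1) = 1
w4 = OR(w3, w2) = OR(1, 0) = 1
w5 = NOR(w4, w1) = NOR(1, 0) = 0
w6 = OR(C, w5) = OR(1, 0) = 1
w7 = NOR(w6, B) = NOR(1, 0) = 0
w8 = AND(w4, w7) = AND(1, 0) = 0
w9 = OR(F, w8) = OR(0, 0) = 0
w10 = OR(A, w9) = OR(0, 0) = 0
So w10 = 0 as required.

A=0, B=0, C=1, D=0, E=1, F=0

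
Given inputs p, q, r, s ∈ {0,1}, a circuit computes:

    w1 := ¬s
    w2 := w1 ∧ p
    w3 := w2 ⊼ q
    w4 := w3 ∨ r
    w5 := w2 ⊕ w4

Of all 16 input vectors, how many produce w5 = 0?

w5 = w2 ⊕ w4 must be 0, so w2 and w4 are equal.
Satisfying assignments:
  p=1, q=0, r=0, s=0
  p=1, q=0, r=1, s=0
  p=1, q=1, r=1, s=0

3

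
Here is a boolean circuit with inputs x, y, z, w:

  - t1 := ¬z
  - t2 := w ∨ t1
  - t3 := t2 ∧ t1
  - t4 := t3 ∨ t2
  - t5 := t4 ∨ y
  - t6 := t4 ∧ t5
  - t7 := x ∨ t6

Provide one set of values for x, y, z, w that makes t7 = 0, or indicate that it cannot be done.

t7 = x ∨ t6 must be 0, so both x = 0 and t6 = 0.
Check with x=0, y=0, z=1, w=0:
t1 = ¬z = ¬1 = 0
t2 = w ∨ t1 = 0 ∨ 0 = 0
t3 = t2 ∧ t1 = 0 ∧ 0 = 0
t4 = t3 ∨ t2 = 0 ∨ 0 = 0
t5 = t4 ∨ y = 0 ∨ 0 = 0
t6 = t4 ∧ t5 = 0 ∧ 0 = 0
t7 = x ∨ t6 = 0 ∨ 0 = 0
So t7 = 0 as required.

x=0, y=0, z=1, w=0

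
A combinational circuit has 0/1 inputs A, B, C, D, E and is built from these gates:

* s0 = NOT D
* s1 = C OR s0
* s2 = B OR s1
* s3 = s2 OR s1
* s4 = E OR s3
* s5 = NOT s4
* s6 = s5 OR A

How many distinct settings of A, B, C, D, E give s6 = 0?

s6 = s5 OR A must be 0, so both s5 = 0 and A = 0.
s5 = NOT s4 must be 0, so s4 = 1.
Enumerating the 32 input combinations, 15 give s6 = 0 and 17 give s6 = 1.

15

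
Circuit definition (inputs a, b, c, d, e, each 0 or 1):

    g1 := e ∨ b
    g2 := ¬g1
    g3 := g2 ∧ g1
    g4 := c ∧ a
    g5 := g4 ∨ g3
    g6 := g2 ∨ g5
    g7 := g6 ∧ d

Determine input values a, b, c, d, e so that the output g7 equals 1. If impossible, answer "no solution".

a=1, b=0, c=1, d=1, e=1

Check with a=1, b=0, c=1, d=1, e=1:
g1 = e ∨ b = 1 ∨ 0 = 1
g2 = ¬g1 = ¬1 = 0
g3 = g2 ∧ g1 = 0 ∧ 1 = 0
g4 = c ∧ a = 1 ∧ 1 = 1
g5 = g4 ∨ g3 = 1 ∨ 0 = 1
g6 = g2 ∨ g5 = 0 ∨ 1 = 1
g7 = g6 ∧ d = 1 ∧ 1 = 1
So g7 = 1 as required.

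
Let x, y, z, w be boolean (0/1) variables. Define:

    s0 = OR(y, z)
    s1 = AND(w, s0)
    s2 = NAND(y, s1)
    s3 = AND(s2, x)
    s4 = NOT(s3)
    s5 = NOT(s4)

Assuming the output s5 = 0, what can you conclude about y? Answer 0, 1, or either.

either

Both values of y occur among assignments with s5 = 0:
  y=0: x=0, y=0, z=0, w=0
  y=1: x=0, y=1, z=0, w=0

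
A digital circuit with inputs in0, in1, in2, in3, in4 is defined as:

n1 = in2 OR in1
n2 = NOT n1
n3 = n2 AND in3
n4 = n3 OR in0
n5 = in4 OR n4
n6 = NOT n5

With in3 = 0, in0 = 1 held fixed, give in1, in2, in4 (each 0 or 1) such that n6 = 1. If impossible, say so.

With in3 = 0, in0 = 1 fixed, none of the 8 settings of in1, in2, in4 give n6 = 1.
For example, with in1=1, in2=0, in4=1:
n1 = in2 OR in1 = 0 OR 1 = 1
n2 = NOT n1 = NOT 1 = 0
n3 = n2 AND in3 = 0 AND 0 = 0
n4 = n3 OR in0 = 0 OR 1 = 1
n5 = in4 OR n4 = 1 OR 1 = 1
n6 = NOT n5 = NOT 1 = 0
giving n6 = 0 ≠ 1.

no solution exists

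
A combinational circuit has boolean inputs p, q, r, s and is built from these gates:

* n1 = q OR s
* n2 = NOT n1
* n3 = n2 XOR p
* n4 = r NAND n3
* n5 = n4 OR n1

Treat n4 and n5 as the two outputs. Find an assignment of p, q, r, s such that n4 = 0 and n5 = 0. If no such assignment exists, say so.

Check with p=0, q=0, r=1, s=0:
n1 = q OR s = 0 OR 0 = 0
n2 = NOT n1 = NOT 0 = 1
n3 = n2 XOR p = 1 XOR 0 = 1
n4 = r NAND n3 = 1 NAND 1 = 0
n5 = n4 OR n1 = 0 OR 0 = 0
So n4 = 0 and n5 = 0.

p=0, q=0, r=1, s=0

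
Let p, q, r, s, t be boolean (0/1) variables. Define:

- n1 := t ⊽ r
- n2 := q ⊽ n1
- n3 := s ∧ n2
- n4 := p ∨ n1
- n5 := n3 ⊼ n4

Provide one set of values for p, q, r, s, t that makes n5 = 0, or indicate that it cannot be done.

Check with p=1, q=0, r=0, s=1, t=1:
n1 = t ⊽ r = 1 ⊽ 0 = 0
n2 = q ⊽ n1 = 0 ⊽ 0 = 1
n3 = s ∧ n2 = 1 ∧ 1 = 1
n4 = p ∨ n1 = 1 ∨ 0 = 1
n5 = n3 ⊼ n4 = 1 ⊼ 1 = 0
So n5 = 0 as required.

p=1, q=0, r=0, s=1, t=1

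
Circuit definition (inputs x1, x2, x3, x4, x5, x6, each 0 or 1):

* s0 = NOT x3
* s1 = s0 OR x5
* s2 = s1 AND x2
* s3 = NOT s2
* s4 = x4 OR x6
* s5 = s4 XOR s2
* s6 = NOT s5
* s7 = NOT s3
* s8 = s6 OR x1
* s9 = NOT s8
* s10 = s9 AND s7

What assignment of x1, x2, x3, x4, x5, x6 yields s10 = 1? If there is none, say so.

x1=0, x2=1, x3=0, x4=0, x5=0, x6=0

s10 = s9 AND s7 must be 1, so both s9 = 1 and s7 = 1.
s9 = NOT s8 must be 1, so s8 = 0.
s7 = NOT s3 must be 1, so s3 = 0.
Check with x1=0, x2=1, x3=0, x4=0, x5=0, x6=0:
s0 = NOT x3 = NOT 0 = 1
s1 = s0 OR x5 = 1 OR 0 = 1
s2 = s1 AND x2 = 1 AND 1 = 1
s3 = NOT s2 = NOT 1 = 0
s4 = x4 OR x6 = 0 OR 0 = 0
s5 = s4 XOR s2 = 0 XOR 1 = 1
s6 = NOT s5 = NOT 1 = 0
s7 = NOT s3 = NOT 0 = 1
s8 = s6 OR x1 = 0 OR 0 = 0
s9 = NOT s8 = NOT 0 = 1
s10 = s9 AND s7 = 1 AND 1 = 1
So s10 = 1 as required.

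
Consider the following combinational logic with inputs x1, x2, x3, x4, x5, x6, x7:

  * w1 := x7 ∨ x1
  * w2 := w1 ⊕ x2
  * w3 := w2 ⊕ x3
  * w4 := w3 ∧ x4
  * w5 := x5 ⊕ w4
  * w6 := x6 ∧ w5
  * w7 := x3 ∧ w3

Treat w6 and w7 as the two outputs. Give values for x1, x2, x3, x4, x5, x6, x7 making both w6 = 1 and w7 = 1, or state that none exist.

Check with x1=1, x2=1, x3=1, x4=0, x5=1, x6=1, x7=0:
w1 = x7 ∨ x1 = 0 ∨ 1 = 1
w2 = w1 ⊕ x2 = 1 ⊕ 1 = 0
w3 = w2 ⊕ x3 = 0 ⊕ 1 = 1
w4 = w3 ∧ x4 = 1 ∧ 0 = 0
w5 = x5 ⊕ w4 = 1 ⊕ 0 = 1
w6 = x6 ∧ w5 = 1 ∧ 1 = 1
w7 = x3 ∧ w3 = 1 ∧ 1 = 1
So w6 = 1 and w7 = 1.

x1=1, x2=1, x3=1, x4=0, x5=1, x6=1, x7=0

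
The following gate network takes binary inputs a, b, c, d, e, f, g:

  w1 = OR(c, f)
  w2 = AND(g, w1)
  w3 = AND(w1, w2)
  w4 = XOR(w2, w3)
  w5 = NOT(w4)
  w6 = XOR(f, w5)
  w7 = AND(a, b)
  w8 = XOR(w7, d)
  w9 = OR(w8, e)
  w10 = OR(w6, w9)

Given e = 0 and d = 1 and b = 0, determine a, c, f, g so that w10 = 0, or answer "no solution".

no solution exists

With e = 0 and d = 1 and b = 0 fixed, none of the 16 settings of a, c, f, g give w10 = 0.
For example, with a=1, c=1, f=0, g=1:
w1 = OR(c, f) = OR(1, 0) = 1
w2 = AND(g, w1) = AND(1, 1) = 1
w3 = AND(w1, w2) = AND(1, 1) = 1
w4 = XOR(w2, w3) = XOR(1, 1) = 0
w5 = NOT(w4) = NOT 0 = 1
w6 = XOR(f, w5) = XOR(0, 1) = 1
w7 = AND(a, b) = AND(1, 0) = 0
w8 = XOR(w7, d) = XOR(0, 1) = 1
w9 = OR(w8, e) = OR(1, 0) = 1
w10 = OR(w6, w9) = OR(1, 1) = 1
giving w10 = 1 ≠ 0.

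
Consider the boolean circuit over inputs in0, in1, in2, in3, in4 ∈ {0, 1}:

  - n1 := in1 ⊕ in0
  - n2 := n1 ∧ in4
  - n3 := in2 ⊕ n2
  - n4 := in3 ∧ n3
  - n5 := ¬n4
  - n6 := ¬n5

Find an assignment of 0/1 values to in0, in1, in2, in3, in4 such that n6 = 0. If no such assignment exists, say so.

n6 = ¬n5 must be 0, so n5 = 1.
n5 = ¬n4 must be 1, so n4 = 0.
Check with in0=1 in1=1 in2=0 in3=1 in4=0:
n1 = in1 ⊕ in0 = 1 ⊕ 1 = 0
n2 = n1 ∧ in4 = 0 ∧ 0 = 0
n3 = in2 ⊕ n2 = 0 ⊕ 0 = 0
n4 = in3 ∧ n3 = 1 ∧ 0 = 0
n5 = ¬n4 = ¬0 = 1
n6 = ¬n5 = ¬1 = 0
So n6 = 0 as required.

in0=1 in1=1 in2=0 in3=1 in4=0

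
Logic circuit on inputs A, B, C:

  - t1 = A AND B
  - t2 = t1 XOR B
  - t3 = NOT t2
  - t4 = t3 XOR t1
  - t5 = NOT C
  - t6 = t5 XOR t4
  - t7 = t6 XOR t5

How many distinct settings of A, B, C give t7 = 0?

t7 = t6 XOR t5 must be 0, so t6 and t5 are equal.
Satisfying assignments:
  A=0, B=1, C=0
  A=0, B=1, C=1
  A=1, B=1, C=0
  A=1, B=1, C=1

4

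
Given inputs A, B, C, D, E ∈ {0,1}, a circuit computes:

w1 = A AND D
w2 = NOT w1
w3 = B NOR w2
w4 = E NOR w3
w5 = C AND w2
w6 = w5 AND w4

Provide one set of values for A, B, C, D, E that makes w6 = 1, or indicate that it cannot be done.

A=0, B=0, C=1, D=0, E=0

Check with A=0, B=0, C=1, D=0, E=0:
w1 = A AND D = 0 AND 0 = 0
w2 = NOT w1 = NOT 0 = 1
w3 = B NOR w2 = 0 NOR 1 = 0
w4 = E NOR w3 = 0 NOR 0 = 1
w5 = C AND w2 = 1 AND 1 = 1
w6 = w5 AND w4 = 1 AND 1 = 1
So w6 = 1 as required.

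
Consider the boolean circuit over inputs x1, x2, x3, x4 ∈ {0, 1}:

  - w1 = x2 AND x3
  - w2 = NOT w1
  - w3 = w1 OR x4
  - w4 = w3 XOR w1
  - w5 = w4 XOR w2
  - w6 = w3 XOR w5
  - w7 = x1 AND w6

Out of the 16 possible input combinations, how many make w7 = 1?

w7 = x1 AND w6 must be 1, so both x1 = 1 and w6 = 1.
w6 = w3 XOR w5 must be 1, so w3 and w5 differ.
Enumerating the 16 input combinations, 8 give w7 = 1 and 8 give w7 = 0.

8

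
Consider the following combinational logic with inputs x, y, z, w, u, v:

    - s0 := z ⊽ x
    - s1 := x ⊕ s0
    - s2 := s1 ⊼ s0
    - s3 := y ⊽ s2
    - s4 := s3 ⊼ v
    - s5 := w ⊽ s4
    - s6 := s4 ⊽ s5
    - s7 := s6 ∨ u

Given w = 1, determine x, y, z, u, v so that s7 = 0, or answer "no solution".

x=1, y=1, z=1, u=0, v=0

s7 = s6 ∨ u must be 0, so both s6 = 0 and u = 0.
Check with w = 1 and x=1, y=1, z=1, u=0, v=0:
s0 = z ⊽ x = 1 ⊽ 1 = 0
s1 = x ⊕ s0 = 1 ⊕ 0 = 1
s2 = s1 ⊼ s0 = 1 ⊼ 0 = 1
s3 = y ⊽ s2 = 1 ⊽ 1 = 0
s4 = s3 ⊼ v = 0 ⊼ 0 = 1
s5 = w ⊽ s4 = 1 ⊽ 1 = 0
s6 = s4 ⊽ s5 = 1 ⊽ 0 = 0
s7 = s6 ∨ u = 0 ∨ 0 = 0
So s7 = 0.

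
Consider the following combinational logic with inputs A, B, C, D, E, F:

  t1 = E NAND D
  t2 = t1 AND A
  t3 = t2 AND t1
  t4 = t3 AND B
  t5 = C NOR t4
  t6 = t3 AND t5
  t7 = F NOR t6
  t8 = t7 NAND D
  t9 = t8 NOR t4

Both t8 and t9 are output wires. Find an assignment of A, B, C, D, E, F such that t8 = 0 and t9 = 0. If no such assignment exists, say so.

Check with A=1, B=1, C=1, D=1, E=0, F=0:
t1 = E NAND D = 0 NAND 1 = 1
t2 = t1 AND A = 1 AND 1 = 1
t3 = t2 AND t1 = 1 AND 1 = 1
t4 = t3 AND B = 1 AND 1 = 1
t5 = C NOR t4 = 1 NOR 1 = 0
t6 = t3 AND t5 = 1 AND 0 = 0
t7 = F NOR t6 = 0 NOR 0 = 1
t8 = t7 NAND D = 1 NAND 1 = 0
t9 = t8 NOR t4 = 0 NOR 1 = 0
So t8 = 0 and t9 = 0.

A=1, B=1, C=1, D=1, E=0, F=0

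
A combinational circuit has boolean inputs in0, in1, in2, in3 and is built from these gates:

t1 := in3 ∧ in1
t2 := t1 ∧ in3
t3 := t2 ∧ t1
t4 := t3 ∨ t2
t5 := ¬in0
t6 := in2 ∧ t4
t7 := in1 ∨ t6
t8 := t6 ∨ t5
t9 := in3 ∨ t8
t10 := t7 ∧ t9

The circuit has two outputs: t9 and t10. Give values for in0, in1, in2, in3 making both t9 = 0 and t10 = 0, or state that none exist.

Check with in0=1, in1=0, in2=1, in3=0:
t1 = in3 ∧ in1 = 0 ∧ 0 = 0
t2 = t1 ∧ in3 = 0 ∧ 0 = 0
t3 = t2 ∧ t1 = 0 ∧ 0 = 0
t4 = t3 ∨ t2 = 0 ∨ 0 = 0
t5 = ¬in0 = ¬1 = 0
t6 = in2 ∧ t4 = 1 ∧ 0 = 0
t7 = in1 ∨ t6 = 0 ∨ 0 = 0
t8 = t6 ∨ t5 = 0 ∨ 0 = 0
t9 = in3 ∨ t8 = 0 ∨ 0 = 0
t10 = t7 ∧ t9 = 0 ∧ 0 = 0
So t9 = 0 and t10 = 0.

in0=1, in1=0, in2=1, in3=0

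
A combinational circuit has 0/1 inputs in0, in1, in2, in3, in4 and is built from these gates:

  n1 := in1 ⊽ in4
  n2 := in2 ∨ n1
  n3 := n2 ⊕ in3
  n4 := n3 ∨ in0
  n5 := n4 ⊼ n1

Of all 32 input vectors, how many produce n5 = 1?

26

n5 = n4 ⊼ n1 must be 1, so at least one of n4, n1 is 0.
Enumerating the 32 input combinations, 26 give n5 = 1 and 6 give n5 = 0.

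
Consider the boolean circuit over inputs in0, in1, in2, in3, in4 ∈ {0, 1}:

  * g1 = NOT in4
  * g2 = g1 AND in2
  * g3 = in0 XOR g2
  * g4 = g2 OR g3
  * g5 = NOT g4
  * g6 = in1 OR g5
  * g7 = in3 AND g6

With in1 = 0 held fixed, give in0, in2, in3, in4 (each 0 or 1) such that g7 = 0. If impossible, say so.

in0=1 in2=0 in3=0 in4=0

Check with in1 = 0 and in0=1, in2=0, in3=0, in4=0:
g1 = NOT in4 = NOT 0 = 1
g2 = g1 AND in2 = 1 AND 0 = 0
g3 = in0 XOR g2 = 1 XOR 0 = 1
g4 = g2 OR g3 = 0 OR 1 = 1
g5 = NOT g4 = NOT 1 = 0
g6 = in1 OR g5 = 0 OR 0 = 0
g7 = in3 AND g6 = 0 AND 0 = 0
So g7 = 0.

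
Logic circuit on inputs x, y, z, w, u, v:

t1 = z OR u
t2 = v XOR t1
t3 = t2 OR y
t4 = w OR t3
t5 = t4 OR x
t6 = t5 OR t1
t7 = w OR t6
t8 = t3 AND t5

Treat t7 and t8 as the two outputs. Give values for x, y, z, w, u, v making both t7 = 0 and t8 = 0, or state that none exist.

x=0, y=0, z=0, w=0, u=0, v=0

Check with x=0, y=0, z=0, w=0, u=0, v=0:
t1 = z OR u = 0 OR 0 = 0
t2 = v XOR t1 = 0 XOR 0 = 0
t3 = t2 OR y = 0 OR 0 = 0
t4 = w OR t3 = 0 OR 0 = 0
t5 = t4 OR x = 0 OR 0 = 0
t6 = t5 OR t1 = 0 OR 0 = 0
t7 = w OR t6 = 0 OR 0 = 0
t8 = t3 AND t5 = 0 AND 0 = 0
So t7 = 0 and t8 = 0.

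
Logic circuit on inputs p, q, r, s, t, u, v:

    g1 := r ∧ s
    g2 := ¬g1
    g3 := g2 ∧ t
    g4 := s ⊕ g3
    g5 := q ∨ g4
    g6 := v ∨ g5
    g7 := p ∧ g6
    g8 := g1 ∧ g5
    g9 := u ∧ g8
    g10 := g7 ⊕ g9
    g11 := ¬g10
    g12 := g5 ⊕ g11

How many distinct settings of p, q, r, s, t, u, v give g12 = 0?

g12 = g5 ⊕ g11 must be 0, so g5 and g11 are equal.
Enumerating the 128 input combinations, 58 give g12 = 0 and 70 give g12 = 1.

58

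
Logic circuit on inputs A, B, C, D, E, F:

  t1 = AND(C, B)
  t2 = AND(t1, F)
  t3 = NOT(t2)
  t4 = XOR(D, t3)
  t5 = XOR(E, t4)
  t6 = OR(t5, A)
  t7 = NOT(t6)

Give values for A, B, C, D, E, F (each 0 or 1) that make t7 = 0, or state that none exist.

A=1, B=0, C=1, D=0, E=0, F=1

t7 = NOT(t6) must be 0, so t6 = 1.
t6 = OR(t5, A) must be 1, so at least one of t5, A is 1.
Check with A=1, B=0, C=1, D=0, E=0, F=1:
t1 = AND(C, B) = AND(1, 0) = 0
t2 = AND(t1, F) = AND(0, 1) = 0
t3 = NOT(t2) = NOT 0 = 1
t4 = XOR(D, t3) = XOR(0, 1) = 1
t5 = XOR(E, t4) = XOR(0, 1) = 1
t6 = OR(t5, A) = OR(1, 1) = 1
t7 = NOT(t6) = NOT 1 = 0
So t7 = 0 as required.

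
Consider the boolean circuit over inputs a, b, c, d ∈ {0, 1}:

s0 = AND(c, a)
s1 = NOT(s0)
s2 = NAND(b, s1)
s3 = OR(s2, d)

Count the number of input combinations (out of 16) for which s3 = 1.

13

s3 = OR(s2, d) must be 1, so at least one of s2, d is 1.
Enumerating the 16 input combinations, 13 give s3 = 1 and 3 give s3 = 0.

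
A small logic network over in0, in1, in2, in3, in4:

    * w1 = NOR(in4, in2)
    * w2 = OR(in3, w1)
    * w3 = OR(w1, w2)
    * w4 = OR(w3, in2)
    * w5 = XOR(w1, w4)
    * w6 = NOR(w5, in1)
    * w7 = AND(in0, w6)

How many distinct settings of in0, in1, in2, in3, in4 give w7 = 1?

w7 = AND(in0, w6) must be 1, so both in0 = 1 and w6 = 1.
w6 = NOR(w5, in1) must be 1, so both w5 = 0 and in1 = 0.
w5 = XOR(w1, w4) must be 0, so w1 and w4 are equal.
Satisfying assignments:
  in0=1, in1=0, in2=0, in3=0, in4=0
  in0=1, in1=0, in2=0, in3=0, in4=1
  in0=1, in1=0, in2=0, in3=1, in4=0

3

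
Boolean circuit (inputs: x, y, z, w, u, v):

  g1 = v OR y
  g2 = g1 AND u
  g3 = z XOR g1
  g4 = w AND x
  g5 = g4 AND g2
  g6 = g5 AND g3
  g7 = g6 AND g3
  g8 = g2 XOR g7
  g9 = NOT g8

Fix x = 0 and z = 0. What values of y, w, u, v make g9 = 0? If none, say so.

g9 = NOT g8 must be 0, so g8 = 1.
Check with x = 0 and z = 0 and y=1, w=0, u=1, v=0:
g1 = v OR y = 0 OR 1 = 1
g2 = g1 AND u = 1 AND 1 = 1
g3 = z XOR g1 = 0 XOR 1 = 1
g4 = w AND x = 0 AND 0 = 0
g5 = g4 AND g2 = 0 AND 1 = 0
g6 = g5 AND g3 = 0 AND 1 = 0
g7 = g6 AND g3 = 0 AND 1 = 0
g8 = g2 XOR g7 = 1 XOR 0 = 1
g9 = NOT g8 = NOT 1 = 0
So g9 = 0.

y=1 w=0 u=1 v=0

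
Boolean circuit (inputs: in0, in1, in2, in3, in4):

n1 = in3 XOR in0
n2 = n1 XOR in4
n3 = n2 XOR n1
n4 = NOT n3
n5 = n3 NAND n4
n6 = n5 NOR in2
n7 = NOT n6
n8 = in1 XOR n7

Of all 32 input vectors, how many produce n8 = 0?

16

n8 = in1 XOR n7 must be 0, so in1 and n7 are equal.
Enumerating the 32 input combinations, 16 give n8 = 0 and 16 give n8 = 1.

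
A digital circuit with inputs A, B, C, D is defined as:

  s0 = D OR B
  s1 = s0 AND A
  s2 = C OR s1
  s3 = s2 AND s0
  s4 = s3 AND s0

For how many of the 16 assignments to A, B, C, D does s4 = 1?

s4 = s3 AND s0 must be 1, so both s3 = 1 and s0 = 1.
s3 = s2 AND s0 must be 1, so both s2 = 1 and s0 = 1.
Enumerating the 16 input combinations, 9 give s4 = 1 and 7 give s4 = 0.

9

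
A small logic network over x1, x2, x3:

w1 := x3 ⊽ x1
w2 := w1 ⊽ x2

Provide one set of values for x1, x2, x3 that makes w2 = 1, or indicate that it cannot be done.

w2 = w1 ⊽ x2 must be 1, so both w1 = 0 and x2 = 0.
Check with x1=0 x2=0 x3=1:
w1 = x3 ⊽ x1 = 1 ⊽ 0 = 0
w2 = w1 ⊽ x2 = 0 ⊽ 0 = 1
So w2 = 1 as required.

x1=0 x2=0 x3=1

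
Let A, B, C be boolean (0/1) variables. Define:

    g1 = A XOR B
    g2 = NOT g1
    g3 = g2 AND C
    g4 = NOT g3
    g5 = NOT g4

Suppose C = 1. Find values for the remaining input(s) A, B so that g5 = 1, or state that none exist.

g5 = NOT g4 must be 1, so g4 = 0.
Check with C = 1 and A=0, B=0:
g1 = A XOR B = 0 XOR 0 = 0
g2 = NOT g1 = NOT 0 = 1
g3 = g2 AND C = 1 AND 1 = 1
g4 = NOT g3 = NOT 1 = 0
g5 = NOT g4 = NOT 0 = 1
So g5 = 1.

A=0, B=0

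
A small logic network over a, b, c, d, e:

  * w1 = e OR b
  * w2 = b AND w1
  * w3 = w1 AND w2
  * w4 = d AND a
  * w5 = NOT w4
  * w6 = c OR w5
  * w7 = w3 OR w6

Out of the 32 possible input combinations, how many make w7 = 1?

w7 = w3 OR w6 must be 1, so at least one of w3, w6 is 1.
Enumerating the 32 input combinations, 30 give w7 = 1 and 2 give w7 = 0.

30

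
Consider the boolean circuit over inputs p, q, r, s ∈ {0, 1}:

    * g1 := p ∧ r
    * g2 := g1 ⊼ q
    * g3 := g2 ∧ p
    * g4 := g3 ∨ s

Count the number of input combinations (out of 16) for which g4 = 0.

g4 = g3 ∨ s must be 0, so both g3 = 0 and s = 0.
g3 = g2 ∧ p must be 0, so at least one of g2, p is 0.
Enumerating the 16 input combinations, 5 give g4 = 0 and 11 give g4 = 1.

5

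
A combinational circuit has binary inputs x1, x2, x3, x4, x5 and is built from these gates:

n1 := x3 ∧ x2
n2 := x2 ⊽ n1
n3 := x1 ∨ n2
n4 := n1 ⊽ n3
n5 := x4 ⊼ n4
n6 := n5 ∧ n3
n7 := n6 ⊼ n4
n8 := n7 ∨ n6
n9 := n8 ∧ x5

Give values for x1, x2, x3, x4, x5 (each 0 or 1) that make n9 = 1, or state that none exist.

x1=0 x2=1 x3=0 x4=1 x5=1

Check with x1=0 x2=1 x3=0 x4=1 x5=1:
n1 = x3 ∧ x2 = 0 ∧ 1 = 0
n2 = x2 ⊽ n1 = 1 ⊽ 0 = 0
n3 = x1 ∨ n2 = 0 ∨ 0 = 0
n4 = n1 ⊽ n3 = 0 ⊽ 0 = 1
n5 = x4 ⊼ n4 = 1 ⊼ 1 = 0
n6 = n5 ∧ n3 = 0 ∧ 0 = 0
n7 = n6 ⊼ n4 = 0 ⊼ 1 = 1
n8 = n7 ∨ n6 = 1 ∨ 0 = 1
n9 = n8 ∧ x5 = 1 ∧ 1 = 1
So n9 = 1 as required.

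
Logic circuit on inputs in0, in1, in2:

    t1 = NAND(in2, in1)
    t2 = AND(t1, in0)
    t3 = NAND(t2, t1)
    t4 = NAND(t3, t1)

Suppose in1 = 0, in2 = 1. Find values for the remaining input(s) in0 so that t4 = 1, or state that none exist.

in0=1

t4 = NAND(t3, t1) must be 1, so at least one of t3, t1 is 0.
Check with in1 = 0, in2 = 1 and in0=1:
t1 = NAND(in2, in1) = NAND(1, 0) = 1
t2 = AND(t1, in0) = AND(1, 1) = 1
t3 = NAND(t2, t1) = NAND(1, 1) = 0
t4 = NAND(t3, t1) = NAND(0, 1) = 1
So t4 = 1.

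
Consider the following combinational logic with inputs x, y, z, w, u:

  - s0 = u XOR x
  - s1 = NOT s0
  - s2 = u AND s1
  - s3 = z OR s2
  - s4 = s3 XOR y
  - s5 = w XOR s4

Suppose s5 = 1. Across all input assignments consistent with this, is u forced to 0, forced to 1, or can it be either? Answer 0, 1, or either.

either

Both values of u occur among assignments with s5 = 1:
  u=0: x=0, y=0, z=0, w=1, u=0
  u=1: x=0, y=0, z=0, w=1, u=1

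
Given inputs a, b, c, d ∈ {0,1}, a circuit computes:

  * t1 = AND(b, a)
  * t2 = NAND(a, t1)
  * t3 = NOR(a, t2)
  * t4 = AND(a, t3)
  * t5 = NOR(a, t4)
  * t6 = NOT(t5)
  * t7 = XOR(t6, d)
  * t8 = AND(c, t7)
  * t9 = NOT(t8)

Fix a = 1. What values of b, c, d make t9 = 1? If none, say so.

b=1, c=0, d=0

t9 = NOT(t8) must be 1, so t8 = 0.
t8 = AND(c, t7) must be 0, so at least one of c, t7 is 0.
Check with a = 1 and b=1, c=0, d=0:
t1 = AND(b, a) = AND(1, 1) = 1
t2 = NAND(a, t1) = NAND(1, 1) = 0
t3 = NOR(a, t2) = NOR(1, 0) = 0
t4 = AND(a, t3) = AND(1, 0) = 0
t5 = NOR(a, t4) = NOR(1, 0) = 0
t6 = NOT(t5) = NOT 0 = 1
t7 = XOR(t6, d) = XOR(1, 0) = 1
t8 = AND(c, t7) = AND(0, 1) = 0
t9 = NOT(t8) = NOT 0 = 1
So t9 = 1.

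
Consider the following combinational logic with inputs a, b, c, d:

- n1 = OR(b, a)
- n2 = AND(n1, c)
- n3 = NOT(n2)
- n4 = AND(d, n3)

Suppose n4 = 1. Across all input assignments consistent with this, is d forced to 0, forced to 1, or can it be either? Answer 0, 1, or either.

n4 = AND(d, n3) must be 1, so both d = 1 and n3 = 1.
n3 = NOT(n2) must be 1, so n2 = 0.
n2 = AND(n1, c) must be 0, so at least one of n1, c is 0.
Every assignment with n4 = 1 has d = 1; there are 5 such assignment(s).

1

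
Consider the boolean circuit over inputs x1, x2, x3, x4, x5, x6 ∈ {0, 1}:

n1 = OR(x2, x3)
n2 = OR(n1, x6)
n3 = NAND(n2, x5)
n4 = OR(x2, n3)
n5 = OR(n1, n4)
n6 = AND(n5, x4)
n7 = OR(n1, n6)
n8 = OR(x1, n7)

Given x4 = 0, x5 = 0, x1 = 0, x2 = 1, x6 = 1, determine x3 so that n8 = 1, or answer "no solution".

n8 = OR(x1, n7) must be 1, so at least one of x1, n7 is 1.
Check with x4 = 0, x5 = 0, x1 = 0, x2 = 1, x6 = 1 and x3=0:
n1 = OR(x2, x3) = OR(1, 0) = 1
n2 = OR(n1, x6) = OR(1, 1) = 1
n3 = NAND(n2, x5) = NAND(1, 0) = 1
n4 = OR(x2, n3) = OR(1, 1) = 1
n5 = OR(n1, n4) = OR(1, 1) = 1
n6 = AND(n5, x4) = AND(1, 0) = 0
n7 = OR(n1, n6) = OR(1, 0) = 1
n8 = OR(x1, n7) = OR(0, 1) = 1
So n8 = 1.

x3=0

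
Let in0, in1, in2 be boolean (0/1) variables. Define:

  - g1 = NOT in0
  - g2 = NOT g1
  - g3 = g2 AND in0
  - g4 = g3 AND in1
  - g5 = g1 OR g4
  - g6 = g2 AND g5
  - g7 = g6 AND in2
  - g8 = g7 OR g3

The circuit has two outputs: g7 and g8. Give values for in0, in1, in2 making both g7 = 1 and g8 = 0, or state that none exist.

Across all 8 input combinations, none give both g7 = 1 and g8 = 0.

no solution exists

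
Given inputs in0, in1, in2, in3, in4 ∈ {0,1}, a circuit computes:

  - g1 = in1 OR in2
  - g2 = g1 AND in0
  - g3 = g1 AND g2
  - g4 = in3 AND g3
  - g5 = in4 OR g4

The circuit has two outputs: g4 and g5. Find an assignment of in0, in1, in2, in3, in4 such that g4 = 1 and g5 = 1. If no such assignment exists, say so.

Check with in0=1, in1=1, in2=0, in3=1, in4=1:
g1 = in1 OR in2 = 1 OR 0 = 1
g2 = g1 AND in0 = 1 AND 1 = 1
g3 = g1 AND g2 = 1 AND 1 = 1
g4 = in3 AND g3 = 1 AND 1 = 1
g5 = in4 OR g4 = 1 OR 1 = 1
So g4 = 1 and g5 = 1.

in0=1, in1=1, in2=0, in3=1, in4=1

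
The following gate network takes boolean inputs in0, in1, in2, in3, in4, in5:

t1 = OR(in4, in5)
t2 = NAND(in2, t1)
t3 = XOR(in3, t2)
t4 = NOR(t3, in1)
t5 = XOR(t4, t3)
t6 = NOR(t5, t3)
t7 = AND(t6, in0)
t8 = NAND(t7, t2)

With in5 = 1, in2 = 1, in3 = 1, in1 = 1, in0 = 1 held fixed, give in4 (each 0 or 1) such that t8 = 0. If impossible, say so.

With in5 = 1, in2 = 1, in3 = 1, in1 = 1, in0 = 1 fixed, none of the 2 settings of in4 give t8 = 0.
For example, with in4=0:
t1 = OR(in4, in5) = OR(0, 1) = 1
t2 = NAND(in2, t1) = NAND(1, 1) = 0
t3 = XOR(in3, t2) = XOR(1, 0) = 1
t4 = NOR(t3, in1) = NOR(1, 1) = 0
t5 = XOR(t4, t3) = XOR(0, 1) = 1
t6 = NOR(t5, t3) = NOR(1, 1) = 0
t7 = AND(t6, in0) = AND(0, 1) = 0
t8 = NAND(t7, t2) = NAND(0, 0) = 1
giving t8 = 1 ≠ 0.

no solution exists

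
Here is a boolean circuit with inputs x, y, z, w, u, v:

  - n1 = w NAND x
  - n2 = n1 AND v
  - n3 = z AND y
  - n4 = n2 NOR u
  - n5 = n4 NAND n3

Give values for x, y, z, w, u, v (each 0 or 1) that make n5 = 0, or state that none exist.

n5 = n4 NAND n3 must be 0, so both n4 = 1 and n3 = 1.
n4 = n2 NOR u must be 1, so both n2 = 0 and u = 0.
Check with x=0, y=1, z=1, w=1, u=0, v=0:
n1 = w NAND x = 1 NAND 0 = 1
n2 = n1 AND v = 1 AND 0 = 0
n3 = z AND y = 1 AND 1 = 1
n4 = n2 NOR u = 0 NOR 0 = 1
n5 = n4 NAND n3 = 1 NAND 1 = 0
So n5 = 0 as required.

x=0, y=1, z=1, w=1, u=0, v=0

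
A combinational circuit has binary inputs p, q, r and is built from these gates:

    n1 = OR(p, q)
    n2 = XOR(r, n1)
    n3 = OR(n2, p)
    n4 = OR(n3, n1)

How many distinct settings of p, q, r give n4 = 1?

n4 = OR(n3, n1) must be 1, so at least one of n3, n1 is 1.
Enumerating the 8 input combinations, 7 give n4 = 1 and 1 give n4 = 0.

7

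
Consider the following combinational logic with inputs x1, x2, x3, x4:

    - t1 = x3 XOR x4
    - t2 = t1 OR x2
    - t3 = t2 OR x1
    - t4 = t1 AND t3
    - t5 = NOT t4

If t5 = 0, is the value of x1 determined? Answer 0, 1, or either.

Both values of x1 occur among assignments with t5 = 0:
  x1=0: x1=0, x2=0, x3=0, x4=1
  x1=1: x1=1, x2=0, x3=0, x4=1

either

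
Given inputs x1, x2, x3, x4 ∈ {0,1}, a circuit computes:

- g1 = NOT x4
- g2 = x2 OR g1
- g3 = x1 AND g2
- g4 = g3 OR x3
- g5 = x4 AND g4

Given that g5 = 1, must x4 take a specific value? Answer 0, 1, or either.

1

g5 = x4 AND g4 must be 1, so both x4 = 1 and g4 = 1.
g4 = g3 OR x3 must be 1, so at least one of g3, x3 is 1.
Every assignment with g5 = 1 has x4 = 1; there are 5 such assignment(s).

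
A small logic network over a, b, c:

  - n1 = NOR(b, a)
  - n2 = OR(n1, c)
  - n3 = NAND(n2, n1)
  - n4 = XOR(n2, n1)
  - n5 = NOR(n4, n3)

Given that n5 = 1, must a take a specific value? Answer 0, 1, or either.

0

n5 = NOR(n4, n3) must be 1, so both n4 = 0 and n3 = 0.
Every assignment with n5 = 1 has a = 0; there are 2 such assignment(s).
  a=0, b=0, c=0
  a=0, b=0, c=1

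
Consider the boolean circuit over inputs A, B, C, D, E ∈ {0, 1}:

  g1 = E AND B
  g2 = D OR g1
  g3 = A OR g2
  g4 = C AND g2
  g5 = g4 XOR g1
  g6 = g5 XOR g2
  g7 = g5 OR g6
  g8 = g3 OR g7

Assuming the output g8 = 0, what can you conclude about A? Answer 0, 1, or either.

g8 = g3 OR g7 must be 0, so both g3 = 0 and g7 = 0.
g3 = A OR g2 must be 0, so both A = 0 and g2 = 0.
Every assignment with g8 = 0 has A = 0; there are 6 such assignment(s).

0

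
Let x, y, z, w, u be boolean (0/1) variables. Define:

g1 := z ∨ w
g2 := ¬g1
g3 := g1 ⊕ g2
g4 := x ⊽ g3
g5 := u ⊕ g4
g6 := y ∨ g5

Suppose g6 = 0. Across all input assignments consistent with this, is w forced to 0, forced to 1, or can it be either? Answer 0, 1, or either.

Both values of w occur among assignments with g6 = 0:
  w=0: x=0, y=0, z=0, w=0, u=0
  w=1: x=0, y=0, z=0, w=1, u=0

either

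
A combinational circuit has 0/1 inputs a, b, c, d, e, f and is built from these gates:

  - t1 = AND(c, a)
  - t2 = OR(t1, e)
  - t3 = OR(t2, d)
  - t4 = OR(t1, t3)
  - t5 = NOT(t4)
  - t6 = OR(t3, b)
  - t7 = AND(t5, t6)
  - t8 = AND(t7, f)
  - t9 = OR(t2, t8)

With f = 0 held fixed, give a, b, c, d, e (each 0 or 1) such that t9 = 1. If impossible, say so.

t9 = OR(t2, t8) must be 1, so at least one of t2, t8 is 1.
Check with f = 0 and a=1, b=0, c=1, d=0, e=1:
t1 = AND(c, a) = AND(1, 1) = 1
t2 = OR(t1, e) = OR(1, 1) = 1
t3 = OR(t2, d) = OR(1, 0) = 1
t4 = OR(t1, t3) = OR(1, 1) = 1
t5 = NOT(t4) = NOT 1 = 0
t6 = OR(t3, b) = OR(1, 0) = 1
t7 = AND(t5, t6) = AND(0, 1) = 0
t8 = AND(t7, f) = AND(0, 0) = 0
t9 = OR(t2, t8) = OR(1, 0) = 1
So t9 = 1.

a=1, b=0, c=1, d=0, e=1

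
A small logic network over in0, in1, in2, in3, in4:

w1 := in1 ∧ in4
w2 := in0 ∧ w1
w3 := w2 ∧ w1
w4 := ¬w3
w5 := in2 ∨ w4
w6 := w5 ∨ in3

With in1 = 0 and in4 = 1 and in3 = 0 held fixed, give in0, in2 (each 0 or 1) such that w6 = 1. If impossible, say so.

in0=1 in2=1

w6 = w5 ∨ in3 must be 1, so at least one of w5, in3 is 1.
Check with in1 = 0 and in4 = 1 and in3 = 0 and in0=1, in2=1:
w1 = in1 ∧ in4 = 0 ∧ 1 = 0
w2 = in0 ∧ w1 = 1 ∧ 0 = 0
w3 = w2 ∧ w1 = 0 ∧ 0 = 0
w4 = ¬w3 = ¬0 = 1
w5 = in2 ∨ w4 = 1 ∨ 1 = 1
w6 = w5 ∨ in3 = 1 ∨ 0 = 1
So w6 = 1.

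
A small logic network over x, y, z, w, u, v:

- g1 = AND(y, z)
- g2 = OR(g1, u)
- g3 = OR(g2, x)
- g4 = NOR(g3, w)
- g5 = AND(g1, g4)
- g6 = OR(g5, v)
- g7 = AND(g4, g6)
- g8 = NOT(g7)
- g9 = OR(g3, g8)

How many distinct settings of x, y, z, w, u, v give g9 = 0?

3

g9 = OR(g3, g8) must be 0, so both g3 = 0 and g8 = 0.
g3 = OR(g2, x) must be 0, so both g2 = 0 and x = 0.
g8 = NOT(g7) must be 0, so g7 = 1.
Satisfying assignments:
  x=0, y=0, z=0, w=0, u=0, v=1
  x=0, y=0, z=1, w=0, u=0, v=1
  x=0, y=1, z=0, w=0, u=0, v=1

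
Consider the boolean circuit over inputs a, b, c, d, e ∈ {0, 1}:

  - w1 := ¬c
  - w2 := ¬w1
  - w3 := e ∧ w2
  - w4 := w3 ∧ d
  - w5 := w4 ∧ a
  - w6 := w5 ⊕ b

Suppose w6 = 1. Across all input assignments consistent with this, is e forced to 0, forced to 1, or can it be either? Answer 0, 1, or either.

either

Both values of e occur among assignments with w6 = 1:
  e=0: a=0, b=1, c=0, d=0, e=0
  e=1: a=0, b=1, c=0, d=0, e=1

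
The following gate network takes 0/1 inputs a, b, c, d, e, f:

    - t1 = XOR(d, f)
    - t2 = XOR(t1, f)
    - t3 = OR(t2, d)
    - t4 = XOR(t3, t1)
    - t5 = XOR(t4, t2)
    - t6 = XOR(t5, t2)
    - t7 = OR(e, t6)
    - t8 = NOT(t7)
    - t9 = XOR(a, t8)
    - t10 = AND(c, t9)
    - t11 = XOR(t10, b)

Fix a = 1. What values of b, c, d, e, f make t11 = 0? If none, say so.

b=0 c=0 d=0 e=1 f=0

Check with a = 1 and b=0, c=0, d=0, e=1, f=0:
t1 = XOR(d, f) = XOR(0, 0) = 0
t2 = XOR(t1, f) = XOR(0, 0) = 0
t3 = OR(t2, d) = OR(0, 0) = 0
t4 = XOR(t3, t1) = XOR(0, 0) = 0
t5 = XOR(t4, t2) = XOR(0, 0) = 0
t6 = XOR(t5, t2) = XOR(0, 0) = 0
t7 = OR(e, t6) = OR(1, 0) = 1
t8 = NOT(t7) = NOT 1 = 0
t9 = XOR(a, t8) = XOR(1, 0) = 1
t10 = AND(c, t9) = AND(0, 1) = 0
t11 = XOR(t10, b) = XOR(0, 0) = 0
So t11 = 0.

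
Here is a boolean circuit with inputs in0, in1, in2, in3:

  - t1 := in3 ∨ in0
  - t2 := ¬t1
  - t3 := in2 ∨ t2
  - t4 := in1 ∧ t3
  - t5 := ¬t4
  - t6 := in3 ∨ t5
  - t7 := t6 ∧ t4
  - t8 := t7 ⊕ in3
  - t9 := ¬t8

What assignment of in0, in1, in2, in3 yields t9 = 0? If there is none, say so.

t9 = ¬t8 must be 0, so t8 = 1.
t8 = t7 ⊕ in3 must be 1, so t7 and in3 differ.
Check with in0=1, in1=0, in2=1, in3=1:
t1 = in3 ∨ in0 = 1 ∨ 1 = 1
t2 = ¬t1 = ¬1 = 0
t3 = in2 ∨ t2 = 1 ∨ 0 = 1
t4 = in1 ∧ t3 = 0 ∧ 1 = 0
t5 = ¬t4 = ¬0 = 1
t6 = in3 ∨ t5 = 1 ∨ 1 = 1
t7 = t6 ∧ t4 = 1 ∧ 0 = 0
t8 = t7 ⊕ in3 = 0 ⊕ 1 = 1
t9 = ¬t8 = ¬1 = 0
So t9 = 0 as required.

in0=1, in1=0, in2=1, in3=1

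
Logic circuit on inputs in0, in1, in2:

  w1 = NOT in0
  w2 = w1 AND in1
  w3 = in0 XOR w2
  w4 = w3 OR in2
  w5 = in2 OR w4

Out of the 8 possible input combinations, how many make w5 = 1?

7

w5 = in2 OR w4 must be 1, so at least one of in2, w4 is 1.
Enumerating the 8 input combinations, 7 give w5 = 1 and 1 give w5 = 0.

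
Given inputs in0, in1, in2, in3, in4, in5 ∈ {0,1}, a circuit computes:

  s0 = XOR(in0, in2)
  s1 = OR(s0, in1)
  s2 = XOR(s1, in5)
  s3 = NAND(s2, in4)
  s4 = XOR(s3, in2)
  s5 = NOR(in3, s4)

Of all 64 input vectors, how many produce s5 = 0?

s5 = NOR(in3, s4) must be 0, so at least one of in3, s4 is 1.
Enumerating the 64 input combinations, 48 give s5 = 0 and 16 give s5 = 1.

48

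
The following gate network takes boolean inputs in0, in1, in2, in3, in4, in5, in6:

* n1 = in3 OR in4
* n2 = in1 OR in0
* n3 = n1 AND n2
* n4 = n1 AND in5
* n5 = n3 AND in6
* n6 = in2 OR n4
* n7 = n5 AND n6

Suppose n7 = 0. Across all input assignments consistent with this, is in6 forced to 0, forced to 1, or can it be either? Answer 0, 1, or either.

either

Both values of in6 occur among assignments with n7 = 0:
  in6=0: in0=0, in1=0, in2=0, in3=0, in4=0, in5=0, in6=0
  in6=1: in0=0, in1=0, in2=0, in3=0, in4=0, in5=0, in6=1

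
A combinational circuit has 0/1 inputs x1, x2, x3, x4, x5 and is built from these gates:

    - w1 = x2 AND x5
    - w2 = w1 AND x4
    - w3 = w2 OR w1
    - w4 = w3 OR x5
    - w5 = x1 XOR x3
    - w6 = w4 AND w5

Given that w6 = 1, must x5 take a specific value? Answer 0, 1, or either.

1

w6 = w4 AND w5 must be 1, so both w4 = 1 and w5 = 1.
Every assignment with w6 = 1 has x5 = 1; there are 8 such assignment(s).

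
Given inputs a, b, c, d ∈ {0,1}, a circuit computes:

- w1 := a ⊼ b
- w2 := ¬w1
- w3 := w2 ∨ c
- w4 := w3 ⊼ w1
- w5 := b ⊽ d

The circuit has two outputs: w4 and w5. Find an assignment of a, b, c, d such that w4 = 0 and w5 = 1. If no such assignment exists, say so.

Check with a=1, b=0, c=1, d=0:
w1 = a ⊼ b = 1 ⊼ 0 = 1
w2 = ¬w1 = ¬1 = 0
w3 = w2 ∨ c = 0 ∨ 1 = 1
w4 = w3 ⊼ w1 = 1 ⊼ 1 = 0
w5 = b ⊽ d = 0 ⊽ 0 = 1
So w4 = 0 and w5 = 1.

a=1, b=0, c=1, d=0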